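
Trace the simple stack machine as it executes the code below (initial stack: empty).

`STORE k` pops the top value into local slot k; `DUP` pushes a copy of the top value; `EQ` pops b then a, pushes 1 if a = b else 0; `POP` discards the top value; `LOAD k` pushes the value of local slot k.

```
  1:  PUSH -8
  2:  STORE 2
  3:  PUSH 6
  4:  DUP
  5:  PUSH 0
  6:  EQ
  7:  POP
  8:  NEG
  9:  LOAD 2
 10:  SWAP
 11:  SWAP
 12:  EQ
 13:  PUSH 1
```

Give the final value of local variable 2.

-8

PUSH -8  -8
STORE 2  (empty)
PUSH 6   6
DUP      6 6
PUSH 0   6 6 0
EQ       6 0
POP      6
NEG      -6
LOAD 2   -6 -8
SWAP     -8 -6
SWAP     -6 -8
EQ       0
PUSH 1   0 1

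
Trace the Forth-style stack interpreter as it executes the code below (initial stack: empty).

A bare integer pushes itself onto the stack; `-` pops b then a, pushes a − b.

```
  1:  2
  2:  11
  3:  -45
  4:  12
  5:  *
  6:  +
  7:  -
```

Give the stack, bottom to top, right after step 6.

2    2
11   2 11
-45  2 11 -45
12   2 11 -45 12
*    2 11 -540
+    2 -529

[2, -529]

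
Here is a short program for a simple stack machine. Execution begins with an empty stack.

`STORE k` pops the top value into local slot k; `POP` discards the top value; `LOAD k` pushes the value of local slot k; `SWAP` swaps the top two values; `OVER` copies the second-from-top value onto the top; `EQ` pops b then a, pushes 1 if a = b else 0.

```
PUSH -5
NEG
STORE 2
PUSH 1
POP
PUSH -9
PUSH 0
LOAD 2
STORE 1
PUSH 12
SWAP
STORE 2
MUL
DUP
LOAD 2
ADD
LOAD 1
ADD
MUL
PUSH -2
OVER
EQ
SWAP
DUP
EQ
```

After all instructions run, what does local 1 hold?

PUSH -5 -> [-5]
NEG     -> [5]
STORE 2 -> []
PUSH 1  -> [1]
POP     -> []
PUSH -9 -> [-9]
PUSH 0  -> [-9, 0]
LOAD 2  -> [-9, 0, 5]
STORE 1 -> [-9, 0]
PUSH 12 -> [-9, 0, 12]
SWAP    -> [-9, 12, 0]
STORE 2 -> [-9, 12]
MUL     -> [-108]
DUP     -> [-108, -108]
LOAD 2  -> [-108, -108, 0]
ADD     -> [-108, -108]
LOAD 1  -> [-108, -108, 5]
ADD     -> [-108, -103]
MUL     -> [11124]
PUSH -2 -> [11124, -2]
OVER    -> [11124, -2, 11124]
EQ      -> [11124, 0]
SWAP    -> [0, 11124]
DUP     -> [0, 11124, 11124]
EQ      -> [0, 1]

5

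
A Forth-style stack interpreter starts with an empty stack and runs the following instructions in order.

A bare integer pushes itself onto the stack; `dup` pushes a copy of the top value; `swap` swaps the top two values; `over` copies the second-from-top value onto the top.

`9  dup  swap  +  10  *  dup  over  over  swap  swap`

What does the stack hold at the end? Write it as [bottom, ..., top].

[180, 180, 180, 180]

9    : [9]
dup  : [9, 9]
swap : [9, 9]
+    : [18]
10   : [18, 10]
*    : [180]
dup  : [180, 180]
over : [180, 180, 180]
over : [180, 180, 180, 180]
swap : [180, 180, 180, 180]
swap : [180, 180, 180, 180]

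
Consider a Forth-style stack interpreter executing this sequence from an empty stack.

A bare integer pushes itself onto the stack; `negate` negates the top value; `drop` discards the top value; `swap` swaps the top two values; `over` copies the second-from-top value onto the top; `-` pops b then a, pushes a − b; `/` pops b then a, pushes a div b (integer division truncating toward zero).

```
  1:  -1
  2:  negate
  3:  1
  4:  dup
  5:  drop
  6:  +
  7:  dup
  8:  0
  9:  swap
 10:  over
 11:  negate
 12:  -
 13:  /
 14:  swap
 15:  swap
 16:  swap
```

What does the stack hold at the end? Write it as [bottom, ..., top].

-1     : -1
negate : 1
1      : 1 1
dup    : 1 1 1
drop   : 1 1
+      : 2
dup    : 2 2
0      : 2 2 0
swap   : 2 0 2
over   : 2 0 2 0
negate : 2 0 2 0
-      : 2 0 2
/      : 2 0
swap   : 0 2
swap   : 2 0
swap   : 0 2

[0, 2]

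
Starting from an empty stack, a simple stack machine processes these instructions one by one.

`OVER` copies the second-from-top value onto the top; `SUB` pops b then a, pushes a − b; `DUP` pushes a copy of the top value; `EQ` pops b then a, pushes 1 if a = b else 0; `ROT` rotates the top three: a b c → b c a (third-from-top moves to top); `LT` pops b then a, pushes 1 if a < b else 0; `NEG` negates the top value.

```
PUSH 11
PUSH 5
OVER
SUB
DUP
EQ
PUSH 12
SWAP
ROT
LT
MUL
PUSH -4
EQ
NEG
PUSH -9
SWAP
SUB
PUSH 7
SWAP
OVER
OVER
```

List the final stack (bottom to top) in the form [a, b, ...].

[7, -9, 7, -9]

PUSH 11  [11]
PUSH 5   [11, 5]
OVER     [11, 5, 11]
SUB      [11, -6]
DUP      [11, -6, -6]
EQ       [11, 1]
PUSH 12  [11, 1, 12]
SWAP     [11, 12, 1]
ROT      [12, 1, 11]
LT       [12, 1]
MUL      [12]
PUSH -4  [12, -4]
EQ       [0]
NEG      [0]
PUSH -9  [0, -9]
SWAP     [-9, 0]
SUB      [-9]
PUSH 7   [-9, 7]
SWAP     [7, -9]
OVER     [7, -9, 7]
OVER     [7, -9, 7, -9]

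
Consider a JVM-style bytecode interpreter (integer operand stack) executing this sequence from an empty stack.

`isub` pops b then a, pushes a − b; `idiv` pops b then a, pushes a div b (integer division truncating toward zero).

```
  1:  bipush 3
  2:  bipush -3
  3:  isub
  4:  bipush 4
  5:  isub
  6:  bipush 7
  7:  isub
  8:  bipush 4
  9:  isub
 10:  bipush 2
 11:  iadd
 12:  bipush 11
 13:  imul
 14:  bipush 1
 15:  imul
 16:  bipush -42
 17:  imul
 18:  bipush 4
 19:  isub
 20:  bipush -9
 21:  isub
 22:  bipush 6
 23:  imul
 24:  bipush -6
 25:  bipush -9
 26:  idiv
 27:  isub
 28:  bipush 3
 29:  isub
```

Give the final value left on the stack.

19431

bipush 3   : [3]
bipush -3  : [3, -3]
isub       : [6]
bipush 4   : [6, 4]
isub       : [2]
bipush 7   : [2, 7]
isub       : [-5]
bipush 4   : [-5, 4]
isub       : [-9]
bipush 2   : [-9, 2]
iadd       : [-7]
bipush 11  : [-7, 11]
imul       : [-77]
bipush 1   : [-77, 1]
imul       : [-77]
bipush -42 : [-77, -42]
imul       : [3234]
bipush 4   : [3234, 4]
isub       : [3230]
bipush -9  : [3230, -9]
isub       : [3239]
bipush 6   : [3239, 6]
imul       : [19434]
bipush -6  : [19434, -6]
bipush -9  : [19434, -6, -9]
idiv       : [19434, 0]
isub       : [19434]
bipush 3   : [19434, 3]
isub       : [19431]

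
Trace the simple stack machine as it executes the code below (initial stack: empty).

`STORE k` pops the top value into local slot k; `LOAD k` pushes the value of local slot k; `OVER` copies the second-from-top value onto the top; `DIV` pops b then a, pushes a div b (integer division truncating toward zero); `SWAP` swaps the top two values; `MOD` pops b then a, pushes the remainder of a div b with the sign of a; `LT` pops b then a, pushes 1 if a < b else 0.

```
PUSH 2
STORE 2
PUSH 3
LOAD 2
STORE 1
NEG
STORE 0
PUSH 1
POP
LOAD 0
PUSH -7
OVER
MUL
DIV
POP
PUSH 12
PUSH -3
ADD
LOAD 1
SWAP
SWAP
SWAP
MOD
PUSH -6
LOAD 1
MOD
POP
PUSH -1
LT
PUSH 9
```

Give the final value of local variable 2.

2

PUSH 2  → 2
STORE 2 → (empty)
PUSH 3  → 3
LOAD 2  → 3 2
STORE 1 → 3
NEG     → -3
STORE 0 → (empty)
PUSH 1  → 1
POP     → (empty)
LOAD 0  → -3
PUSH -7 → -3 -7
OVER    → -3 -7 -3
MUL     → -3 21
DIV     → 0
POP     → (empty)
PUSH 12 → 12
PUSH -3 → 12 -3
ADD     → 9
LOAD 1  → 9 2
SWAP    → 2 9
SWAP    → 9 2
SWAP    → 2 9
MOD     → 2
PUSH -6 → 2 -6
LOAD 1  → 2 -6 2
MOD     → 2 0
POP     → 2
PUSH -1 → 2 -1
LT      → 0
PUSH 9  → 0 9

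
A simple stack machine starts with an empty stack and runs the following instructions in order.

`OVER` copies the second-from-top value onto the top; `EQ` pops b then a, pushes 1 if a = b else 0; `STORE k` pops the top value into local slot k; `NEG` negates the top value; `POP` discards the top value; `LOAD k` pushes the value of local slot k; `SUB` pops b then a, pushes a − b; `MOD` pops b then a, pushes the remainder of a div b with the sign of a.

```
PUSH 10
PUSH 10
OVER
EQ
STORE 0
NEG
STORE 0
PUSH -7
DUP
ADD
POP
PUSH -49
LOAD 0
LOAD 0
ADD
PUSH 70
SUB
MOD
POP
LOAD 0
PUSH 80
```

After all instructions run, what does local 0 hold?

PUSH 10  → [10]
PUSH 10  → [10, 10]
OVER     → [10, 10, 10]
EQ       → [10, 1]
STORE 0  → [10]
NEG      → [-10]
STORE 0  → []
PUSH -7  → [-7]
DUP      → [-7, -7]
ADD      → [-14]
POP      → []
PUSH -49 → [-49]
LOAD 0   → [-49, -10]
LOAD 0   → [-49, -10, -10]
ADD      → [-49, -20]
PUSH 70  → [-49, -20, 70]
SUB      → [-49, -90]
MOD      → [-49]
POP      → []
LOAD 0   → [-10]
PUSH 80  → [-10, 80]

-10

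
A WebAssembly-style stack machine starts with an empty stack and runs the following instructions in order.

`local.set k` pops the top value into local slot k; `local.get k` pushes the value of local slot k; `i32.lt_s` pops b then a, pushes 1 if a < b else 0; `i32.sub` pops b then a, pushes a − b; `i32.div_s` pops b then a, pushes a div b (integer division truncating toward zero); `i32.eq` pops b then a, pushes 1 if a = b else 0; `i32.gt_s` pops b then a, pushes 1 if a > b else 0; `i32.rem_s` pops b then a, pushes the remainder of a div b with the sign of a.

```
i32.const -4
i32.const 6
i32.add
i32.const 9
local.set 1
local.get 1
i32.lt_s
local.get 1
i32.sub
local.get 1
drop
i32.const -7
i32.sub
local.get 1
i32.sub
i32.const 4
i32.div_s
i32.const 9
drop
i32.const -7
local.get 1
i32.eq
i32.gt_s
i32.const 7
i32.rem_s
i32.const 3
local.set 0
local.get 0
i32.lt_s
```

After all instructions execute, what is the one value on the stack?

1

i32.const -4 : -4
i32.const 6  : -4 6
i32.add      : 2
i32.const 9  : 2 9
local.set 1  : 2
local.get 1  : 2 9
i32.lt_s     : 1
local.get 1  : 1 9
i32.sub      : -8
local.get 1  : -8 9
drop         : -8
i32.const -7 : -8 -7
i32.sub      : -1
local.get 1  : -1 9
i32.sub      : -10
i32.const 4  : -10 4
i32.div_s    : -2
i32.const 9  : -2 9
drop         : -2
i32.const -7 : -2 -7
local.get 1  : -2 -7 9
i32.eq       : -2 0
i32.gt_s     : 0
i32.const 7  : 0 7
i32.rem_s    : 0
i32.const 3  : 0 3
local.set 0  : 0
local.get 0  : 0 3
i32.lt_s     : 1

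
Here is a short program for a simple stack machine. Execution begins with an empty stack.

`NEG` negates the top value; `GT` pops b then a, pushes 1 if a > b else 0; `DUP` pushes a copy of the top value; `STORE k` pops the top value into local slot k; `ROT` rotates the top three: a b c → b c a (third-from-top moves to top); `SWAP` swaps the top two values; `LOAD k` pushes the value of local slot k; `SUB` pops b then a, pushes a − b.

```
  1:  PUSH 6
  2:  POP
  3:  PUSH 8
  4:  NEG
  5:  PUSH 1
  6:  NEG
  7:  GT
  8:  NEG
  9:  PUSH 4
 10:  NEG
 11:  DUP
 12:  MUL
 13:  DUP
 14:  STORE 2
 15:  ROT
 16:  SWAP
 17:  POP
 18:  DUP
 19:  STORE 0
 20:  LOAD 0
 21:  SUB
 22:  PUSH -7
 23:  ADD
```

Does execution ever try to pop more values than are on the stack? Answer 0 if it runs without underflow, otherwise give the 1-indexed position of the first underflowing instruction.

15

PUSH 6   6
POP      (empty)
PUSH 8   8
NEG      -8
PUSH 1   -8 1
NEG      -8 -1
GT       0
NEG      0
PUSH 4   0 4
NEG      0 -4
DUP      0 -4 -4
MUL      0 16
DUP      0 16 16
STORE 2  0 16
ROT  — needs 3 operands, stack has 2 → underflow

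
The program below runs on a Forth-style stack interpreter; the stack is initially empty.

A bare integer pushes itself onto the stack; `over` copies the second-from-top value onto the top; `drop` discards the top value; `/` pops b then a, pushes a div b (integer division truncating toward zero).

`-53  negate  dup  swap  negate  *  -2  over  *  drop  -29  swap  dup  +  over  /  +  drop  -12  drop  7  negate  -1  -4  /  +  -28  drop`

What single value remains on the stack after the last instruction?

-53    → -53
negate → 53
dup    → 53 53
swap   → 53 53
negate → 53 -53
*      → -2809
-2     → -2809 -2
over   → -2809 -2 -2809
*      → -2809 5618
drop   → -2809
-29    → -2809 -29
swap   → -29 -2809
dup    → -29 -2809 -2809
+      → -29 -5618
over   → -29 -5618 -29
/      → -29 193
+      → 164
drop   → (empty)
-12    → -12
drop   → (empty)
7      → 7
negate → -7
-1     → -7 -1
-4     → -7 -1 -4
/      → -7 0
+      → -7
-28    → -7 -28
drop   → -7

-7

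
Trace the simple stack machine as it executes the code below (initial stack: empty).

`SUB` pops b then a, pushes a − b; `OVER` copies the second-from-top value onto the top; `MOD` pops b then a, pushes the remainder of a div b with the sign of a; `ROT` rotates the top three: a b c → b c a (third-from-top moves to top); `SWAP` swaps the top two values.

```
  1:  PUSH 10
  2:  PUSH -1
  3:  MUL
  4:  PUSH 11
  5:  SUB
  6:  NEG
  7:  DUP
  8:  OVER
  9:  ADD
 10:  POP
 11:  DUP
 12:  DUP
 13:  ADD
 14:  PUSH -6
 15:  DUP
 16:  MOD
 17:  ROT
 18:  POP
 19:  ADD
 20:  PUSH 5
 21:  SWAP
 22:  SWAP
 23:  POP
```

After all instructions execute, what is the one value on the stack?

42

PUSH 10 : [10]
PUSH -1 : [10, -1]
MUL     : [-10]
PUSH 11 : [-10, 11]
SUB     : [-21]
NEG     : [21]
DUP     : [21, 21]
OVER    : [21, 21, 21]
ADD     : [21, 42]
POP     : [21]
DUP     : [21, 21]
DUP     : [21, 21, 21]
ADD     : [21, 42]
PUSH -6 : [21, 42, -6]
DUP     : [21, 42, -6, -6]
MOD     : [21, 42, 0]
ROT     : [42, 0, 21]
POP     : [42, 0]
ADD     : [42]
PUSH 5  : [42, 5]
SWAP    : [5, 42]
SWAP    : [42, 5]
POP     : [42]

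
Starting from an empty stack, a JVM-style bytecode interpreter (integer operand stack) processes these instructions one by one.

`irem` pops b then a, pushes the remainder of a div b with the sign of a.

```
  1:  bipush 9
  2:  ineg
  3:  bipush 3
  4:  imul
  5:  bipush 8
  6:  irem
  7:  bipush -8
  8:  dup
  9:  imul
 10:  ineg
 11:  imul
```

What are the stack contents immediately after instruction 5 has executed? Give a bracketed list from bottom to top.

bipush 9  [9]
ineg      [-9]
bipush 3  [-9, 3]
imul      [-27]
bipush 8  [-27, 8]

[-27, 8]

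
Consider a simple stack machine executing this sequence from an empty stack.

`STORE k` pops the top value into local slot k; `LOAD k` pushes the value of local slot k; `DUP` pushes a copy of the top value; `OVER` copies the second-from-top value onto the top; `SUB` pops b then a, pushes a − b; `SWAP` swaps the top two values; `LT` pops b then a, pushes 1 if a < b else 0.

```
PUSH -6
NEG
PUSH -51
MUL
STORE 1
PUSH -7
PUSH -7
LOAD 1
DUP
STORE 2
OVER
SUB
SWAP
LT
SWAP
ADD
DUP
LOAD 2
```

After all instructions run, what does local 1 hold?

-306

PUSH -6  -> [-6]
NEG      -> [6]
PUSH -51 -> [6, -51]
MUL      -> [-306]
STORE 1  -> []
PUSH -7  -> [-7]
PUSH -7  -> [-7, -7]
LOAD 1   -> [-7, -7, -306]
DUP      -> [-7, -7, -306, -306]
STORE 2  -> [-7, -7, -306]
OVER     -> [-7, -7, -306, -7]
SUB      -> [-7, -7, -299]
SWAP     -> [-7, -299, -7]
LT       -> [-7, 1]
SWAP     -> [1, -7]
ADD      -> [-6]
DUP      -> [-6, -6]
LOAD 2   -> [-6, -6, -306]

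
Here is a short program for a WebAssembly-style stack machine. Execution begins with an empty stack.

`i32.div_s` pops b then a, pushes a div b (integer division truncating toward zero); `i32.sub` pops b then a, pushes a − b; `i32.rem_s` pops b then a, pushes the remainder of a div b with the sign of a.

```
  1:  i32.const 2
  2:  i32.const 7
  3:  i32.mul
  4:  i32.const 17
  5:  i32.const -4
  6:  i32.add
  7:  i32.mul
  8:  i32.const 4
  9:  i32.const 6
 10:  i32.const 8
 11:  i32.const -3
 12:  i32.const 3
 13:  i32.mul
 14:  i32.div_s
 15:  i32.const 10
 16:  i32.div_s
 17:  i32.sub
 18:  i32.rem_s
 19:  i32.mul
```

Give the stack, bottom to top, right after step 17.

[182, 4, 6]

i32.const 2   2
i32.const 7   2 7
i32.mul       14
i32.const 17  14 17
i32.const -4  14 17 -4
i32.add       14 13
i32.mul       182
i32.const 4   182 4
i32.const 6   182 4 6
i32.const 8   182 4 6 8
i32.const -3  182 4 6 8 -3
i32.const 3   182 4 6 8 -3 3
i32.mul       182 4 6 8 -9
i32.div_s     182 4 6 0
i32.const 10  182 4 6 0 10
i32.div_s     182 4 6 0
i32.sub       182 4 6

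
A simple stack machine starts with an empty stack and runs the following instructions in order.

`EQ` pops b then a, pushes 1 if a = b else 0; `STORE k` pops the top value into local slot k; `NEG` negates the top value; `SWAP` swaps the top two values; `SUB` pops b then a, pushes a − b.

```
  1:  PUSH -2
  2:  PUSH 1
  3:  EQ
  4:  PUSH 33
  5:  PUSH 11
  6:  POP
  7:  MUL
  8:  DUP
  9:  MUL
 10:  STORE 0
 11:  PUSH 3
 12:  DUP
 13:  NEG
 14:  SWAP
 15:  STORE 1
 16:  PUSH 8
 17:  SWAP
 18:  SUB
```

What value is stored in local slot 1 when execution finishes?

3

PUSH -2  -2
PUSH 1   -2 1
EQ       0
PUSH 33  0 33
PUSH 11  0 33 11
POP      0 33
MUL      0
DUP      0 0
MUL      0
STORE 0  (empty)
PUSH 3   3
DUP      3 3
NEG      3 -3
SWAP     -3 3
STORE 1  -3
PUSH 8   -3 8
SWAP     8 -3
SUB      11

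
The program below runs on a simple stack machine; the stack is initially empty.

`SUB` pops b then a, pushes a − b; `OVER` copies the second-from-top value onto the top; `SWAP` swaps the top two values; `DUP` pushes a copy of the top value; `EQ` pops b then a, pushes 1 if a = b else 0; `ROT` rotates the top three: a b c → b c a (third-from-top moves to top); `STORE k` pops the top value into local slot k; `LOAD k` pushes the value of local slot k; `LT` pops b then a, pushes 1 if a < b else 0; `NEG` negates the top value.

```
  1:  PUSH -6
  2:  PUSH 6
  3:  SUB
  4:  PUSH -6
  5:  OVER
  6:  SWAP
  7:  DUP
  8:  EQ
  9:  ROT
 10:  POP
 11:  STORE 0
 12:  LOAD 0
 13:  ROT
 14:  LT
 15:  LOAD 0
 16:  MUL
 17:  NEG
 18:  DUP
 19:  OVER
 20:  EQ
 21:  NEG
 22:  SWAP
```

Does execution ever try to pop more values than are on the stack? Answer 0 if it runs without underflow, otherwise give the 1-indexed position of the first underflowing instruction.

PUSH -6  [-6]
PUSH 6   [-6, 6]
SUB      [-12]
PUSH -6  [-12, -6]
OVER     [-12, -6, -12]
SWAP     [-12, -12, -6]
DUP      [-12, -12, -6, -6]
EQ       [-12, -12, 1]
ROT      [-12, 1, -12]
POP      [-12, 1]
STORE 0  [-12]
LOAD 0   [-12, 1]
ROT  — needs 3 operands, stack has 2 → underflow

13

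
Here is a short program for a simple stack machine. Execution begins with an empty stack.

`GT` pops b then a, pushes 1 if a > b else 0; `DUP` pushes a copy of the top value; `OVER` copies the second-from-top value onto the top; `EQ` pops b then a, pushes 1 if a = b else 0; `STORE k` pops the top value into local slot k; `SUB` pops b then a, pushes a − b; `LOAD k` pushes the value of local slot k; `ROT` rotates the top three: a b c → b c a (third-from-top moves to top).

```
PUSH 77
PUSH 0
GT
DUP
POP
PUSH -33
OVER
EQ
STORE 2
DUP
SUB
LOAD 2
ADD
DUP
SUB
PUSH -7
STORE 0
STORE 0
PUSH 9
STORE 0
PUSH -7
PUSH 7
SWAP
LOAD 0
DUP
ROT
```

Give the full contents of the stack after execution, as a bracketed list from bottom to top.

PUSH 77  → [77]
PUSH 0   → [77, 0]
GT       → [1]
DUP      → [1, 1]
POP      → [1]
PUSH -33 → [1, -33]
OVER     → [1, -33, 1]
EQ       → [1, 0]
STORE 2  → [1]
DUP      → [1, 1]
SUB      → [0]
LOAD 2   → [0, 0]
ADD      → [0]
DUP      → [0, 0]
SUB      → [0]
PUSH -7  → [0, -7]
STORE 0  → [0]
STORE 0  → []
PUSH 9   → [9]
STORE 0  → []
PUSH -7  → [-7]
PUSH 7   → [-7, 7]
SWAP     → [7, -7]
LOAD 0   → [7, -7, 9]
DUP      → [7, -7, 9, 9]
ROT      → [7, 9, 9, -7]

[7, 9, 9, -7]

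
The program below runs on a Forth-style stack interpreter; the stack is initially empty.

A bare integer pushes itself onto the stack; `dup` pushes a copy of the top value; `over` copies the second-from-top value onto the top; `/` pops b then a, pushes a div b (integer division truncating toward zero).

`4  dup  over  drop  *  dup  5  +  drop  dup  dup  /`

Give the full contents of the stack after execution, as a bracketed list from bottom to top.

[16, 1]

4    -> 4
dup  -> 4 4
over -> 4 4 4
drop -> 4 4
*    -> 16
dup  -> 16 16
5    -> 16 16 5
+    -> 16 21
drop -> 16
dup  -> 16 16
dup  -> 16 16 16
/    -> 16 1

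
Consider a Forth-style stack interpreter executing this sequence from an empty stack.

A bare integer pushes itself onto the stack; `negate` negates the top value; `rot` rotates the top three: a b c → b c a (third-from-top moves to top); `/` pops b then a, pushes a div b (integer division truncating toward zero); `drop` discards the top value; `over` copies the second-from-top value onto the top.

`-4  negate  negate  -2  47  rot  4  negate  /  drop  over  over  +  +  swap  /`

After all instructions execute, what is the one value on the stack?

-4      -4
negate  4
negate  -4
-2      -4 -2
47      -4 -2 47
rot     -2 47 -4
4       -2 47 -4 4
negate  -2 47 -4 -4
/       -2 47 1
drop    -2 47
over    -2 47 -2
over    -2 47 -2 47
+       -2 47 45
+       -2 92
swap    92 -2
/       -46

-46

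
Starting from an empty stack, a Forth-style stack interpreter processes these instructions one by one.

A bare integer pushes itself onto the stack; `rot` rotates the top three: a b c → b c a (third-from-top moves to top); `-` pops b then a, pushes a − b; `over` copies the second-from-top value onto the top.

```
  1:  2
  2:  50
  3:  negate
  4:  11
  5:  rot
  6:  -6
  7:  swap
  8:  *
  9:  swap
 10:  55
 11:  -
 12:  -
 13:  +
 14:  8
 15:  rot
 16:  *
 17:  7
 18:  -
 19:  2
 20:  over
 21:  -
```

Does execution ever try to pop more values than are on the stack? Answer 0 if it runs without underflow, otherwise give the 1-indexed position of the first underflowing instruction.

15

2      : 2
50     : 2 50
negate : 2 -50
11     : 2 -50 11
rot    : -50 11 2
-6     : -50 11 2 -6
swap   : -50 11 -6 2
*      : -50 11 -12
swap   : -50 -12 11
55     : -50 -12 11 55
-      : -50 -12 -44
-      : -50 32
+      : -18
8      : -18 8
rot  — needs 3 operands, stack has 2 → underflow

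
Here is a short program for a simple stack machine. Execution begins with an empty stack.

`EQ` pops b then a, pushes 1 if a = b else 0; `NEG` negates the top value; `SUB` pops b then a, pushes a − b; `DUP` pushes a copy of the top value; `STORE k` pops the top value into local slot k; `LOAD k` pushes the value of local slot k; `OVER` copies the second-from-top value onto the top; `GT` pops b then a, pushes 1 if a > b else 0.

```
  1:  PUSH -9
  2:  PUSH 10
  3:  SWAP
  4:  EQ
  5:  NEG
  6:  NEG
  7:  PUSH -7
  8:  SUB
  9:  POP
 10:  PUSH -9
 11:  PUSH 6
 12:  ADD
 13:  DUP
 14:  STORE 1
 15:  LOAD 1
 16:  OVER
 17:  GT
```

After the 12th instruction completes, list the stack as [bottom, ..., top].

PUSH -9 → [-9]
PUSH 10 → [-9, 10]
SWAP    → [10, -9]
EQ      → [0]
NEG     → [0]
NEG     → [0]
PUSH -7 → [0, -7]
SUB     → [7]
POP     → []
PUSH -9 → [-9]
PUSH 6  → [-9, 6]
ADD     → [-3]

[-3]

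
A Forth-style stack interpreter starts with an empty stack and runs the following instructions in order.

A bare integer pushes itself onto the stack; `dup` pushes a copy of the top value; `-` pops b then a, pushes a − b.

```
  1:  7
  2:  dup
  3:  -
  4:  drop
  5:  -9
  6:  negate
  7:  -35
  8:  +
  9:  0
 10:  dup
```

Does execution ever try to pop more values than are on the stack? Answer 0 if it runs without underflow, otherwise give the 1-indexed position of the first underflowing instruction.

0

7       7
dup     7 7
-       0
drop    (empty)
-9      -9
negate  9
-35     9 -35
+       -26
0       -26 0
dup     -26 0 0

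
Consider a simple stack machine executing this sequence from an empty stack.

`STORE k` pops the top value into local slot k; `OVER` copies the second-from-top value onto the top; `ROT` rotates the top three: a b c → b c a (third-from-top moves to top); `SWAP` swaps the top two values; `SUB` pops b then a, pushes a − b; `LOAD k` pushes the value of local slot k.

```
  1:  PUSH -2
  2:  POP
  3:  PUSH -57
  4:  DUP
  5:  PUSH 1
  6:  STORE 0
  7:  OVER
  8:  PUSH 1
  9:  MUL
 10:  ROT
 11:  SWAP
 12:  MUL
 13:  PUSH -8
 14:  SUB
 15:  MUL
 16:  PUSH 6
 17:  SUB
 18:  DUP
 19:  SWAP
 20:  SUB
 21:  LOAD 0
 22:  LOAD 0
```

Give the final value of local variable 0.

PUSH -2  → [-2]
POP      → []
PUSH -57 → [-57]
DUP      → [-57, -57]
PUSH 1   → [-57, -57, 1]
STORE 0  → [-57, -57]
OVER     → [-57, -57, -57]
PUSH 1   → [-57, -57, -57, 1]
MUL      → [-57, -57, -57]
ROT      → [-57, -57, -57]
SWAP     → [-57, -57, -57]
MUL      → [-57, 3249]
PUSH -8  → [-57, 3249, -8]
SUB      → [-57, 3257]
MUL      → [-185649]
PUSH 6   → [-185649, 6]
SUB      → [-185655]
DUP      → [-185655, -185655]
SWAP     → [-185655, -185655]
SUB      → [0]
LOAD 0   → [0, 1]
LOAD 0   → [0, 1, 1]

1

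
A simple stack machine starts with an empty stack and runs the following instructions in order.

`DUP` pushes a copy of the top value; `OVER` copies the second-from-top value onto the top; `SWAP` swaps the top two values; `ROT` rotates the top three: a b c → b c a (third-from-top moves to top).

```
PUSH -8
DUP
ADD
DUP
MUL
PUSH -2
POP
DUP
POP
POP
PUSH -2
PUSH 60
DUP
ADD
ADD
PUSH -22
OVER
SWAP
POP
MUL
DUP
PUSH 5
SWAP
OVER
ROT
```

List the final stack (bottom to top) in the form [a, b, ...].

PUSH -8   -8
DUP       -8 -8
ADD       -16
DUP       -16 -16
MUL       256
PUSH -2   256 -2
POP       256
DUP       256 256
POP       256
POP       (empty)
PUSH -2   -2
PUSH 60   -2 60
DUP       -2 60 60
ADD       -2 120
ADD       118
PUSH -22  118 -22
OVER      118 -22 118
SWAP      118 118 -22
POP       118 118
MUL       13924
DUP       13924 13924
PUSH 5    13924 13924 5
SWAP      13924 5 13924
OVER      13924 5 13924 5
ROT       13924 13924 5 5

[13924, 13924, 5, 5]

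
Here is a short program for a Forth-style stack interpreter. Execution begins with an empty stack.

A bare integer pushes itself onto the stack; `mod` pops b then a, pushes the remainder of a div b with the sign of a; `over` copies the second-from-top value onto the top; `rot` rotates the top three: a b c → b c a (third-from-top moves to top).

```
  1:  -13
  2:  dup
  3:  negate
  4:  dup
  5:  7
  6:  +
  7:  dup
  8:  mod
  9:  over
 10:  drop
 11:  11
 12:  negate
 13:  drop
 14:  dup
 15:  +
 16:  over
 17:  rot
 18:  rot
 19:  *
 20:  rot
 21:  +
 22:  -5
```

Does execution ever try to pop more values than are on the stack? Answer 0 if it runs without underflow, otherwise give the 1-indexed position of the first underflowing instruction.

-13     [-13]
dup     [-13, -13]
negate  [-13, 13]
dup     [-13, 13, 13]
7       [-13, 13, 13, 7]
+       [-13, 13, 20]
dup     [-13, 13, 20, 20]
mod     [-13, 13, 0]
over    [-13, 13, 0, 13]
drop    [-13, 13, 0]
11      [-13, 13, 0, 11]
negate  [-13, 13, 0, -11]
drop    [-13, 13, 0]
dup     [-13, 13, 0, 0]
+       [-13, 13, 0]
over    [-13, 13, 0, 13]
rot     [-13, 0, 13, 13]
rot     [-13, 13, 13, 0]
*       [-13, 13, 0]
rot     [13, 0, -13]
+       [13, -13]
-5      [13, -13, -5]

0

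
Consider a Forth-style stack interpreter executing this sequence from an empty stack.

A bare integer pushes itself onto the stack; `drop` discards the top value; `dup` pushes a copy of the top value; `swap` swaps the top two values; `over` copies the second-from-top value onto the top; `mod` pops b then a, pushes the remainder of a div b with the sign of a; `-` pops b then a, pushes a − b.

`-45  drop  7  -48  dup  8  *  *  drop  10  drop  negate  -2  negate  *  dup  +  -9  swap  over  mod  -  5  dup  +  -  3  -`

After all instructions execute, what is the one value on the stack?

-45     -45
drop    (empty)
7       7
-48     7 -48
dup     7 -48 -48
8       7 -48 -48 8
*       7 -48 -384
*       7 18432
drop    7
10      7 10
drop    7
negate  -7
-2      -7 -2
negate  -7 2
*       -14
dup     -14 -14
+       -28
-9      -28 -9
swap    -9 -28
over    -9 -28 -9
mod     -9 -1
-       -8
5       -8 5
dup     -8 5 5
+       -8 10
-       -18
3       -18 3
-       -21

-21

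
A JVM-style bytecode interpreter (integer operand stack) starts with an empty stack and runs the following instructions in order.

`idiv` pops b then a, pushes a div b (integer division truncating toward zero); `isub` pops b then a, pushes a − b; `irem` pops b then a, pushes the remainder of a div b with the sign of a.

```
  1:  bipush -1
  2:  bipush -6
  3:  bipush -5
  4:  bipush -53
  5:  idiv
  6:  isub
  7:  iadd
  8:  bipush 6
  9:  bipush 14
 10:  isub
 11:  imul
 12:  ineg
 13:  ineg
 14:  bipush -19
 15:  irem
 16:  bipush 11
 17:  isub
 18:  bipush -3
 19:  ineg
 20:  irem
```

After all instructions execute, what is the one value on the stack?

bipush -1   [-1]
bipush -6   [-1, -6]
bipush -5   [-1, -6, -5]
bipush -53  [-1, -6, -5, -53]
idiv        [-1, -6, 0]
isub        [-1, -6]
iadd        [-7]
bipush 6    [-7, 6]
bipush 14   [-7, 6, 14]
isub        [-7, -8]
imul        [56]
ineg        [-56]
ineg        [56]
bipush -19  [56, -19]
irem        [18]
bipush 11   [18, 11]
isub        [7]
bipush -3   [7, -3]
ineg        [7, 3]
irem        [1]

1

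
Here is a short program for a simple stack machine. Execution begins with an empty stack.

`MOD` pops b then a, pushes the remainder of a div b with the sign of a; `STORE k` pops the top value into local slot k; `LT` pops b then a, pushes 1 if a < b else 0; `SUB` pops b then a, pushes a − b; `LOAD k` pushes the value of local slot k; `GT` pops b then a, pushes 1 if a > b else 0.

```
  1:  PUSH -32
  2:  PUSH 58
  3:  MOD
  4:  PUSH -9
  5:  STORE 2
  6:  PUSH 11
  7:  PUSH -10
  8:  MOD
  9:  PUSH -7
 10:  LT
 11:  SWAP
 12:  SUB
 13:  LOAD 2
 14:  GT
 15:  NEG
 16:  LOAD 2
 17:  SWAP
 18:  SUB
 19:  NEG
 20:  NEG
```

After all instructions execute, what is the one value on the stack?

-8

PUSH -32 : [-32]
PUSH 58  : [-32, 58]
MOD      : [-32]
PUSH -9  : [-32, -9]
STORE 2  : [-32]
PUSH 11  : [-32, 11]
PUSH -10 : [-32, 11, -10]
MOD      : [-32, 1]
PUSH -7  : [-32, 1, -7]
LT       : [-32, 0]
SWAP     : [0, -32]
SUB      : [32]
LOAD 2   : [32, -9]
GT       : [1]
NEG      : [-1]
LOAD 2   : [-1, -9]
SWAP     : [-9, -1]
SUB      : [-8]
NEG      : [8]
NEG      : [-8]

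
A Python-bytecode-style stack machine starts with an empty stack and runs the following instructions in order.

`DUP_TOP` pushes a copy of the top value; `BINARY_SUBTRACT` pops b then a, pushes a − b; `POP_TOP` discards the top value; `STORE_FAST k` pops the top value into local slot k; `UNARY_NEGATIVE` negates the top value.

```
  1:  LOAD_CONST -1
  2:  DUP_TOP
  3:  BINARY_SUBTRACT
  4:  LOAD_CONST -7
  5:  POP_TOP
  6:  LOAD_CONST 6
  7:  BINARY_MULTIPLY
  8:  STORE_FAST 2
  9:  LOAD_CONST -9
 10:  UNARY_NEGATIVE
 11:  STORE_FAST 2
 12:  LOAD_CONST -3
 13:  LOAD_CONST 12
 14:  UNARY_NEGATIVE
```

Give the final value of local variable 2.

LOAD_CONST -1   → -1
DUP_TOP         → -1 -1
BINARY_SUBTRACT → 0
LOAD_CONST -7   → 0 -7
POP_TOP         → 0
LOAD_CONST 6    → 0 6
BINARY_MULTIPLY → 0
STORE_FAST 2    → (empty)
LOAD_CONST -9   → -9
UNARY_NEGATIVE  → 9
STORE_FAST 2    → (empty)
LOAD_CONST -3   → -3
LOAD_CONST 12   → -3 12
UNARY_NEGATIVE  → -3 -12

9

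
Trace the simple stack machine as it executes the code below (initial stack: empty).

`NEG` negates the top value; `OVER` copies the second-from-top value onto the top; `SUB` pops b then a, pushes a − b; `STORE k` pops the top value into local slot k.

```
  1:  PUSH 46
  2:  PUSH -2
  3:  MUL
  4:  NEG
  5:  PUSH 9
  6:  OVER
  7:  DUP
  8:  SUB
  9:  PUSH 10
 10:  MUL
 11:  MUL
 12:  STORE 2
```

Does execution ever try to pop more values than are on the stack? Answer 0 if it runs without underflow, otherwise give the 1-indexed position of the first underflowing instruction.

0

PUSH 46 -> [46]
PUSH -2 -> [46, -2]
MUL     -> [-92]
NEG     -> [92]
PUSH 9  -> [92, 9]
OVER    -> [92, 9, 92]
DUP     -> [92, 9, 92, 92]
SUB     -> [92, 9, 0]
PUSH 10 -> [92, 9, 0, 10]
MUL     -> [92, 9, 0]
MUL     -> [92, 0]
STORE 2 -> [92]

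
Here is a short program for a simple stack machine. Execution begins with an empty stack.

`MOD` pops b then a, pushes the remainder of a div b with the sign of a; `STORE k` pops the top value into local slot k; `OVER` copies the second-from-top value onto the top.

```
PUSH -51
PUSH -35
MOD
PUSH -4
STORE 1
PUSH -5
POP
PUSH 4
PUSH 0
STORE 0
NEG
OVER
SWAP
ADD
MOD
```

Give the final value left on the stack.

-16

PUSH -51 : -51
PUSH -35 : -51 -35
MOD      : -16
PUSH -4  : -16 -4
STORE 1  : -16
PUSH -5  : -16 -5
POP      : -16
PUSH 4   : -16 4
PUSH 0   : -16 4 0
STORE 0  : -16 4
NEG      : -16 -4
OVER     : -16 -4 -16
SWAP     : -16 -16 -4
ADD      : -16 -20
MOD      : -16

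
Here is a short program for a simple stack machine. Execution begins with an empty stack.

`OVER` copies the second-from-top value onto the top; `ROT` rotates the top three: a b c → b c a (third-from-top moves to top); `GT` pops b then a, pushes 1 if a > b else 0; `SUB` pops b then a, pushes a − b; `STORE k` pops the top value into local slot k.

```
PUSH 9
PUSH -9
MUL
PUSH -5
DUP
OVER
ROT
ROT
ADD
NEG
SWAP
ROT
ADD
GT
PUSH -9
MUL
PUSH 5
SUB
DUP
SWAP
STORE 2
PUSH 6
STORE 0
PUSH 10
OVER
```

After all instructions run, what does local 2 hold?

-14

PUSH 9   [9]
PUSH -9  [9, -9]
MUL      [-81]
PUSH -5  [-81, -5]
DUP      [-81, -5, -5]
OVER     [-81, -5, -5, -5]
ROT      [-81, -5, -5, -5]
ROT      [-81, -5, -5, -5]
ADD      [-81, -5, -10]
NEG      [-81, -5, 10]
SWAP     [-81, 10, -5]
ROT      [10, -5, -81]
ADD      [10, -86]
GT       [1]
PUSH -9  [1, -9]
MUL      [-9]
PUSH 5   [-9, 5]
SUB      [-14]
DUP      [-14, -14]
SWAP     [-14, -14]
STORE 2  [-14]
PUSH 6   [-14, 6]
STORE 0  [-14]
PUSH 10  [-14, 10]
OVER     [-14, 10, -14]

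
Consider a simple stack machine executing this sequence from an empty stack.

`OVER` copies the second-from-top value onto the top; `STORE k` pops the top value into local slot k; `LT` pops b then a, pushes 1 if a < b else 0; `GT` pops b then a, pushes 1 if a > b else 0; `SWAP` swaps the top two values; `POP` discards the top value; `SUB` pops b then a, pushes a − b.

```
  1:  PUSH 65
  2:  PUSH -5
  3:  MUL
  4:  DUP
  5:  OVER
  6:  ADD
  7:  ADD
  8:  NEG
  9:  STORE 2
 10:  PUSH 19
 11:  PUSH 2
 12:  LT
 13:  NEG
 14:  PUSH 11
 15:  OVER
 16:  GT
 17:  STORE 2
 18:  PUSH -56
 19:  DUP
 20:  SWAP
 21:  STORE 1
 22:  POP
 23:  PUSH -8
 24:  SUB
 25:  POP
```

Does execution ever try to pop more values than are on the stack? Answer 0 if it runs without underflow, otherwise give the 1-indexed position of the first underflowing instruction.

0

PUSH 65  -> 65
PUSH -5  -> 65 -5
MUL      -> -325
DUP      -> -325 -325
OVER     -> -325 -325 -325
ADD      -> -325 -650
ADD      -> -975
NEG      -> 975
STORE 2  -> (empty)
PUSH 19  -> 19
PUSH 2   -> 19 2
LT       -> 0
NEG      -> 0
PUSH 11  -> 0 11
OVER     -> 0 11 0
GT       -> 0 1
STORE 2  -> 0
PUSH -56 -> 0 -56
DUP      -> 0 -56 -56
SWAP     -> 0 -56 -56
STORE 1  -> 0 -56
POP      -> 0
PUSH -8  -> 0 -8
SUB      -> 8
POP      -> (empty)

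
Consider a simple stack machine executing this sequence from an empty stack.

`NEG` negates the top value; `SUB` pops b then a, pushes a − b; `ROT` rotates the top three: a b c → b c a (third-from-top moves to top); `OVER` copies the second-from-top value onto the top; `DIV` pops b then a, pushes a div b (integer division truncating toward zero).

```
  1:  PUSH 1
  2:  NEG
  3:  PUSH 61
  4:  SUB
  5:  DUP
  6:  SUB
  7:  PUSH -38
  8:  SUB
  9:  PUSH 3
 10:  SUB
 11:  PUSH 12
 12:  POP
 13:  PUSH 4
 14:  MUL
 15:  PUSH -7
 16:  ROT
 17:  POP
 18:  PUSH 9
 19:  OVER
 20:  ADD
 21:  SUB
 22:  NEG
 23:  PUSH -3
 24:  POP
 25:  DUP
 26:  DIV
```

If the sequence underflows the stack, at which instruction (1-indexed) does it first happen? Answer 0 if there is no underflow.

PUSH 1    [1]
NEG       [-1]
PUSH 61   [-1, 61]
SUB       [-62]
DUP       [-62, -62]
SUB       [0]
PUSH -38  [0, -38]
SUB       [38]
PUSH 3    [38, 3]
SUB       [35]
PUSH 12   [35, 12]
POP       [35]
PUSH 4    [35, 4]
MUL       [140]
PUSH -7   [140, -7]
ROT  — needs 3 operands, stack has 2 → underflow

16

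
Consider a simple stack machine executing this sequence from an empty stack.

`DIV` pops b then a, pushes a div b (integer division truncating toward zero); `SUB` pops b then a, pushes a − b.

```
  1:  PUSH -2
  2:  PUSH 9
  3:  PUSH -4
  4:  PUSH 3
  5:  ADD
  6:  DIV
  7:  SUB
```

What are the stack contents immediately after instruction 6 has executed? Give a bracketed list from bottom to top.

[-2, -9]

PUSH -2 -> -2
PUSH 9  -> -2 9
PUSH -4 -> -2 9 -4
PUSH 3  -> -2 9 -4 3
ADD     -> -2 9 -1
DIV     -> -2 -9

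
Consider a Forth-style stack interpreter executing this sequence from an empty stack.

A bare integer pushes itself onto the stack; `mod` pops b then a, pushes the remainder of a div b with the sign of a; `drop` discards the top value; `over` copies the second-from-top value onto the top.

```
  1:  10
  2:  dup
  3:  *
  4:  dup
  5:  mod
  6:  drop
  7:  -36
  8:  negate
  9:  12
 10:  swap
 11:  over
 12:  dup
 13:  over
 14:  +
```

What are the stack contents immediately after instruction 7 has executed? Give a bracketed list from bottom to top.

[-36]

10    [10]
dup   [10, 10]
*     [100]
dup   [100, 100]
mod   [0]
drop  []
-36   [-36]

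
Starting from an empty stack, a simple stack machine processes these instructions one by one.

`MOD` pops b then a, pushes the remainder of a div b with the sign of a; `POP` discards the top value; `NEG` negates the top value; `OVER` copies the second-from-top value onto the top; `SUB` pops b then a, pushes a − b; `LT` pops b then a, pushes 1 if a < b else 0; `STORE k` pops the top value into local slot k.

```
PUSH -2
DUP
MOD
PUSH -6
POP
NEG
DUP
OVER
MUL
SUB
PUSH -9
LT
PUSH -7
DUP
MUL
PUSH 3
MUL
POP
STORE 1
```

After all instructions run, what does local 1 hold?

0

PUSH -2  [-2]
DUP      [-2, -2]
MOD      [0]
PUSH -6  [0, -6]
POP      [0]
NEG      [0]
DUP      [0, 0]
OVER     [0, 0, 0]
MUL      [0, 0]
SUB      [0]
PUSH -9  [0, -9]
LT       [0]
PUSH -7  [0, -7]
DUP      [0, -7, -7]
MUL      [0, 49]
PUSH 3   [0, 49, 3]
MUL      [0, 147]
POP      [0]
STORE 1  []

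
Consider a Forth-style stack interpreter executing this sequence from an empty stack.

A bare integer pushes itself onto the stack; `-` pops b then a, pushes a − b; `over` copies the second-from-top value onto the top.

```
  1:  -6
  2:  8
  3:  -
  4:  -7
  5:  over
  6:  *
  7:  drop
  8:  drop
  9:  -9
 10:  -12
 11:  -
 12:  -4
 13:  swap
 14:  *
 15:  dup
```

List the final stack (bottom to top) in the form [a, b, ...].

-6   -> -6
8    -> -6 8
-    -> -14
-7   -> -14 -7
over -> -14 -7 -14
*    -> -14 98
drop -> -14
drop -> (empty)
-9   -> -9
-12  -> -9 -12
-    -> 3
-4   -> 3 -4
swap -> -4 3
*    -> -12
dup  -> -12 -12

[-12, -12]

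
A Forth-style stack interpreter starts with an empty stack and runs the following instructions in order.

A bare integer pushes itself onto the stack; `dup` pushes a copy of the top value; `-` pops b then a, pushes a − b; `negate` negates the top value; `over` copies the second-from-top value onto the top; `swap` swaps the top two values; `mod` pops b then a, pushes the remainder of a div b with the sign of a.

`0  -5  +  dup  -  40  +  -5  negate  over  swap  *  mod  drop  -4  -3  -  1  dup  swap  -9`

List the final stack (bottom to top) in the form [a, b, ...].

[-1, 1, 1, -9]

0      → [0]
-5     → [0, -5]
+      → [-5]
dup    → [-5, -5]
-      → [0]
40     → [0, 40]
+      → [40]
-5     → [40, -5]
negate → [40, 5]
over   → [40, 5, 40]
swap   → [40, 40, 5]
*      → [40, 200]
mod    → [40]
drop   → []
-4     → [-4]
-3     → [-4, -3]
-      → [-1]
1      → [-1, 1]
dup    → [-1, 1, 1]
swap   → [-1, 1, 1]
-9     → [-1, 1, 1, -9]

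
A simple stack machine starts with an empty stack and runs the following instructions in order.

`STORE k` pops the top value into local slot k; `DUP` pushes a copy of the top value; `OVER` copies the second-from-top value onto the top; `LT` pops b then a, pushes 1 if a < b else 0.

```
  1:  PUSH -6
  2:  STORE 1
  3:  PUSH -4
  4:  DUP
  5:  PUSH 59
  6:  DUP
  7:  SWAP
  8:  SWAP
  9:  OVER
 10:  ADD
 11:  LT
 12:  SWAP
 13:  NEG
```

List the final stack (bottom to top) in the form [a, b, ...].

PUSH -6 -> -6
STORE 1 -> (empty)
PUSH -4 -> -4
DUP     -> -4 -4
PUSH 59 -> -4 -4 59
DUP     -> -4 -4 59 59
SWAP    -> -4 -4 59 59
SWAP    -> -4 -4 59 59
OVER    -> -4 -4 59 59 59
ADD     -> -4 -4 59 118
LT      -> -4 -4 1
SWAP    -> -4 1 -4
NEG     -> -4 1 4

[-4, 1, 4]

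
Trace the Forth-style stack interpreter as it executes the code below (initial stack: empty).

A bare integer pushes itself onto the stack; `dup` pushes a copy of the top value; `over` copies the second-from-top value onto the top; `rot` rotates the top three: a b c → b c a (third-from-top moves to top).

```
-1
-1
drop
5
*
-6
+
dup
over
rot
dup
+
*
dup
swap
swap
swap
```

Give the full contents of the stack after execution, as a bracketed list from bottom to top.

-1   → [-1]
-1   → [-1, -1]
drop → [-1]
5    → [-1, 5]
*    → [-5]
-6   → [-5, -6]
+    → [-11]
dup  → [-11, -11]
over → [-11, -11, -11]
rot  → [-11, -11, -11]
dup  → [-11, -11, -11, -11]
+    → [-11, -11, -22]
*    → [-11, 242]
dup  → [-11, 242, 242]
swap → [-11, 242, 242]
swap → [-11, 242, 242]
swap → [-11, 242, 242]

[-11, 242, 242]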